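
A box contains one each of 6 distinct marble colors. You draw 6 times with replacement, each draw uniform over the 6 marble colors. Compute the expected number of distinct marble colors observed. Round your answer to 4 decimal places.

3.9906

Let Xⱼ=1 if type j appears at least once. P(Xⱼ=1) = 1 − ((6−1)/6)^6 = 31031/46656.
E[#distinct] = 6·31031/46656 = 31031/7776.
≈ 3.9906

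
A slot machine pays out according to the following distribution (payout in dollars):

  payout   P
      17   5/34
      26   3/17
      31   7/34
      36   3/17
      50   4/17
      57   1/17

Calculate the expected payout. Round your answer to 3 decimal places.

$34.941

E[X] = (5/34)·17 + (3/17)·26 + (7/34)·31 + (3/17)·36 + (4/17)·50 + (1/17)·57
     = 594/17 ≈ 34.941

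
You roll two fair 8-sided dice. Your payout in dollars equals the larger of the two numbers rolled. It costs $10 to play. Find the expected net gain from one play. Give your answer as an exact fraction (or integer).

Distribution of the larger of the two numbers rolled: 1 w.p. 1/64, 2 w.p. 3/64, 3 w.p. 5/64, 4 w.p. 7/64, 5 w.p. 9/64, 6 w.p. 11/64, …
E[payout] = (1/64)·1 + (3/64)·2 + (5/64)·3 + (7/64)·4 + (9/64)·5 + (11/64)·6 + (13/64)·7 + (15/64)·8 = 93/16
Expected profit = 93/16 − 10 = -67/16

-67/16 dollars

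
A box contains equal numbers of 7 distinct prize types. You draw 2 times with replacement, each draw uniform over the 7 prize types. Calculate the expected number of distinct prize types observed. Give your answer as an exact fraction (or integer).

13/7

Let Xⱼ=1 if type j appears at least once. P(Xⱼ=1) = 1 − ((7−1)/7)^2 = 13/49.
E[#distinct] = 7·13/49 = 13/7.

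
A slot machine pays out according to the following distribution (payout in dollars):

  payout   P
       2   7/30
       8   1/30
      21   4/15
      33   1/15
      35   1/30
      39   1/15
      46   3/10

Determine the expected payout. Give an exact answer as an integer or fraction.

261/10 dollars

E[X] = (7/30)·2 + (1/30)·8 + (4/15)·21 + (1/15)·33 + (1/30)·35 + (1/15)·39 + (3/10)·46
     = 261/10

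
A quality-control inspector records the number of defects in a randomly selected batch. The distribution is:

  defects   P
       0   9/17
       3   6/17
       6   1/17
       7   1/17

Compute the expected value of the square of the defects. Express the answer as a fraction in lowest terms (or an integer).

E[X²] = (9/17)·0 + (6/17)·9 + (1/17)·36 + (1/17)·49
     = 139/17

139/17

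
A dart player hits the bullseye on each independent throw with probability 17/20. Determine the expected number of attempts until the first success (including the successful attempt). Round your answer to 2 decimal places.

For a geometric distribution, E[trials] = 1/p = 1/(17/20) = 20/17.
≈ 1.18

1.18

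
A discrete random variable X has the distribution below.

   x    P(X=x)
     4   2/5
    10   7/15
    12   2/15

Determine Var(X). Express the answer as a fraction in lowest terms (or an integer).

2336/225

E[X] = (2/5)·4 + (7/15)·10 + (2/15)·12 = 118/15
E[X²] = (2/5)·16 + (7/15)·100 + (2/15)·144 = 1084/15
Var(X) = 1084/15 − (118/15)² = 2336/225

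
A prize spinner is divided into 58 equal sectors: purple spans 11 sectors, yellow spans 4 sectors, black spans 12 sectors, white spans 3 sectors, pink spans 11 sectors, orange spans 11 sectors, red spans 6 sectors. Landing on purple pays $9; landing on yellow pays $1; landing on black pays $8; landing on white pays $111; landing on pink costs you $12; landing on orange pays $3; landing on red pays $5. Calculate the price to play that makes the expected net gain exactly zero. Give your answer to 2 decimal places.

$7.98

E[payout] = (11/58)·9 + (4/58)·1 + (12/58)·8 + (3/58)·111 + (11/58)·(-12) + (11/58)·3 + (6/58)·5 = 463/58
Fair fee = E[payout] = 463/58 ≈ $7.98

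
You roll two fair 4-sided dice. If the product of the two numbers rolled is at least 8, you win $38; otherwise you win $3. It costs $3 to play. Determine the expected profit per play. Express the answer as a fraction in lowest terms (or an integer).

E[payout] = (5/8)·3 + (3/8)·38 = 129/8
Expected profit = 129/8 − 3 = 105/8

105/8 dollars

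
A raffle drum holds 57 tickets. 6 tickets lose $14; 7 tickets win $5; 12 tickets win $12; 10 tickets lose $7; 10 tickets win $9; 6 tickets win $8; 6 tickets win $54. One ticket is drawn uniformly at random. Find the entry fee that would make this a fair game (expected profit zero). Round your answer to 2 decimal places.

$8.54

E[payout] = (6/57)·(-14) + (7/57)·5 + (12/57)·12 + (10/57)·(-7) + (10/57)·9 + (6/57)·8 + (6/57)·54 = 487/57
Fair fee = E[payout] = 487/57 ≈ $8.54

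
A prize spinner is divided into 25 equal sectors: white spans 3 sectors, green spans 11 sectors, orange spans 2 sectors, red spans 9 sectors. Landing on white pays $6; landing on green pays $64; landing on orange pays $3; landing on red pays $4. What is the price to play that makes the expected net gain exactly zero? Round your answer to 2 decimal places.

$30.56

E[payout] = (3/25)·6 + (11/25)·64 + (2/25)·3 + (9/25)·4 = 764/25
Fair fee = E[payout] = 764/25 ≈ $30.56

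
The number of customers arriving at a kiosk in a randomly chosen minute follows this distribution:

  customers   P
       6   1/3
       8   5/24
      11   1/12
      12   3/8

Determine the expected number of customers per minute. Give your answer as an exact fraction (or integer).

E[X] = (1/3)·6 + (5/24)·8 + (1/12)·11 + (3/8)·12
     = 109/12

109/12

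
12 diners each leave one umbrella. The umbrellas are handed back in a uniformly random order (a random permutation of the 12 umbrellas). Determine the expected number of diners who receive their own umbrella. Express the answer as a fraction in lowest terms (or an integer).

Let Xᵢ = 1 if person i gets their own umbrella. For each i, P(Xᵢ=1) = 1/12.
By linearity of expectation, E[X₁+…+X_12] = 12·(1/12) = 1.

1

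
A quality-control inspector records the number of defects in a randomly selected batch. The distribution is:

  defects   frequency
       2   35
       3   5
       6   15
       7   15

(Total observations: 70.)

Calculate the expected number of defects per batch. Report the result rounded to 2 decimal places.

Total = 70, so P(defects=2) = 35/70, etc.
E[X] = (1/2)·2 + (1/14)·3 + (3/14)·6 + (3/14)·7
     = 4 ≈ 4.00

4.00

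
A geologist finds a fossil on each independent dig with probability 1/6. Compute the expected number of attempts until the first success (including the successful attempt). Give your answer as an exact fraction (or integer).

For a geometric distribution, E[trials] = 1/p = 1/(1/6) = 6.

6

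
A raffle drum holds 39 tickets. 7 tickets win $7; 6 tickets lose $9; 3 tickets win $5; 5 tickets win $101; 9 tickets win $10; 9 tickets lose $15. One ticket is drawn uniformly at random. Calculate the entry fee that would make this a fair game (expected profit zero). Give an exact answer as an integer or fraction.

470/39 dollars

E[payout] = (7/39)·7 + (6/39)·(-9) + (3/39)·5 + (5/39)·101 + (9/39)·10 + (9/39)·(-15) = 470/39
Fair fee = E[payout] = 470/39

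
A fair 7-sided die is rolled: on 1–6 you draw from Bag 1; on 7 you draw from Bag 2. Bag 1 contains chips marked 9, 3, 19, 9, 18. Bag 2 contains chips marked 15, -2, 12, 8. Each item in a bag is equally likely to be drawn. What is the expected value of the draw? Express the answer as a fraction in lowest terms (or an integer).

1557/140

E[X | Bag 1] = (9 + 3 + 19 + 9 + 18)/5 = 58/5
E[X | Bag 2] = (15 − 2 + 12 + 8)/4 = 33/4
E[X] = (6/7)·58/5 + (1/7)·33/4 = 1557/140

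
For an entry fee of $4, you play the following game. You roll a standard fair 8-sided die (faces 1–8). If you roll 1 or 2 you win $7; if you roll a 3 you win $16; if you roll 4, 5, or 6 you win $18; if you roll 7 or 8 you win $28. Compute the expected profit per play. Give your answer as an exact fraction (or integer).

27/2 dollars

E[payout] = (1/4)·7 + (1/8)·16 + (3/8)·18 + (1/4)·28 = 35/2
Expected profit = 35/2 − 4 = 27/2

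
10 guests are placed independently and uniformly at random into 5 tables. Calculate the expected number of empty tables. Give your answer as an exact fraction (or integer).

Let Xⱼ=1 if table j is empty. P(Xⱼ=1) = ((5-1)/5)^10 = 1048576/9765625.
By linearity, E[#empty] = 5·1048576/9765625 = 1048576/1953125.

1048576/1953125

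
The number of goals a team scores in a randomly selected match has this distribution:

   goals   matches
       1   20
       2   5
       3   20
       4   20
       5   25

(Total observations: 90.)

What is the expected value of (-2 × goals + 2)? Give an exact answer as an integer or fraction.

Total = 90, so P(goals=1) = 20/90, etc.
E[-2x+2] = (2/9)·0 + (1/18)·(-2) + (2/9)·(-4) + (2/9)·(-6) + (5/18)·(-8)
     = -41/9

-41/9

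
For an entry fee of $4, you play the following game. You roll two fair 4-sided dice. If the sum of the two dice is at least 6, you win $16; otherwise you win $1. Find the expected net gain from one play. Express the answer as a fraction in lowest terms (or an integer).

E[payout] = (5/8)·1 + (3/8)·16 = 53/8
Expected profit = 53/8 − 4 = 21/8

21/8 dollars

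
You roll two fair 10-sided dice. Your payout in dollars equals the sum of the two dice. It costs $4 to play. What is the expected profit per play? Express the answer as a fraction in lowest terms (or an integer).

$7

Distribution of the sum of the two dice: 2 w.p. 1/100, 3 w.p. 1/50, 4 w.p. 3/100, 5 w.p. 1/25, 6 w.p. 1/20, 7 w.p. 3/50, …
E[payout] = (1/100)·2 + (1/50)·3 + (3/100)·4 + (1/25)·5 + (1/20)·6 + (3/50)·7 + (7/100)·8 + (2/25)·9 + (9/100)·10 + (1/10)·11 + (9/100)·12 + (2/25)·13 + (7/100)·14 + (3/50)·15 + (1/20)·16 + (1/25)·17 + (3/100)·18 + (1/50)·19 + (1/100)·20 = 11
Expected profit = 11 − 4 = 7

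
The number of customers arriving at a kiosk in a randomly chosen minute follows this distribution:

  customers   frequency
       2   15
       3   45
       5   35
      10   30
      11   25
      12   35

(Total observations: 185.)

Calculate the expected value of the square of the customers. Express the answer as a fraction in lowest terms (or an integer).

Total = 185, so P(customers=2) = 15/185, etc.
E[X²] = (3/37)·4 + (9/37)·9 + (7/37)·25 + (6/37)·100 + (5/37)·121 + (7/37)·144
     = 2481/37

2481/37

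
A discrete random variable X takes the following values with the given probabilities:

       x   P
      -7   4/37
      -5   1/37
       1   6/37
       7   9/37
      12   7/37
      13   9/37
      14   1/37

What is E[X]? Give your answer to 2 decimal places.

E[X] = (4/37)·(-7) + (1/37)·(-5) + (6/37)·1 + (9/37)·7 + (7/37)·12 + (9/37)·13 + (1/37)·14
     = 251/37 ≈ 6.78

6.78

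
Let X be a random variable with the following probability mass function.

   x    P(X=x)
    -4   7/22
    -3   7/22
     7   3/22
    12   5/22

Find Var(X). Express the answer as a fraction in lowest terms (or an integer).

5475/121

E[X] = (7/22)·(-4) + (7/22)·(-3) + (3/22)·7 + (5/22)·12 = 16/11
E[X²] = (7/22)·16 + (7/22)·9 + (3/22)·49 + (5/22)·144 = 521/11
Var(X) = 521/11 − (16/11)² = 5475/121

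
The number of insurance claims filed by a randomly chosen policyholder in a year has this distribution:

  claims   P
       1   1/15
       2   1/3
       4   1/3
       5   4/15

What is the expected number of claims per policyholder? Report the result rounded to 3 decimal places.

3.400

E[X] = (1/15)·1 + (1/3)·2 + (1/3)·4 + (4/15)·5
     = 17/5 ≈ 3.400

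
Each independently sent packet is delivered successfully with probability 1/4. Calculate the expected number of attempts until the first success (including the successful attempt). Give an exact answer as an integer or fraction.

For a geometric distribution, E[trials] = 1/p = 1/(1/4) = 4.

4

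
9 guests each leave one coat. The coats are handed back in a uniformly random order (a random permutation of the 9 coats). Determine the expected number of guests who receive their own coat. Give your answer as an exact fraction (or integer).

Let Xᵢ = 1 if person i gets their own coat. For each i, P(Xᵢ=1) = 1/9.
By linearity of expectation, E[X₁+…+X_9] = 9·(1/9) = 1.

1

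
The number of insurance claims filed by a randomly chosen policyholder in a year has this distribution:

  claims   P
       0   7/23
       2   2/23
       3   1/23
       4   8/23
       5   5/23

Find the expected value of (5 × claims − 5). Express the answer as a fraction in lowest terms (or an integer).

E[5x-5] = (7/23)·(-5) + (2/23)·5 + (1/23)·10 + (8/23)·15 + (5/23)·20
     = 205/23

205/23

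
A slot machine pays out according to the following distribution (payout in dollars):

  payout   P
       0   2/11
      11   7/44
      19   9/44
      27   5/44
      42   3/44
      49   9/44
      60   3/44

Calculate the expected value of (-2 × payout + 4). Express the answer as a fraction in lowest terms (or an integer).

-521/11

E[-2x+4] = (2/11)·4 + (7/44)·(-18) + (9/44)·(-34) + (5/44)·(-50) + (3/44)·(-80) + (9/44)·(-94) + (3/44)·(-116)
     = -521/11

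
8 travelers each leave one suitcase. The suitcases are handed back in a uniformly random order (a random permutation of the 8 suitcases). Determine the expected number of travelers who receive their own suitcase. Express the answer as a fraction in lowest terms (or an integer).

1

Let Xᵢ = 1 if person i gets their own suitcase. For each i, P(Xᵢ=1) = 1/8.
By linearity of expectation, E[X₁+…+X_8] = 8·(1/8) = 1.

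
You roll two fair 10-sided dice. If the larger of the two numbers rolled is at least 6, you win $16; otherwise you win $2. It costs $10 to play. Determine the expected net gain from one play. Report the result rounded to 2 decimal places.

E[payout] = (1/4)·2 + (3/4)·16 = 25/2
Expected profit = 25/2 − 10 = 5/2 ≈ $2.50

$2.50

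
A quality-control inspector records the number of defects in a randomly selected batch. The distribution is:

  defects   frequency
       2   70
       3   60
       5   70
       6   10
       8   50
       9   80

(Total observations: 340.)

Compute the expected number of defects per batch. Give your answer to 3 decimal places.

5.441

Total = 340, so P(defects=2) = 70/340, etc.
E[X] = (7/34)·2 + (3/17)·3 + (7/34)·5 + (1/34)·6 + (5/34)·8 + (4/17)·9
     = 185/34 ≈ 5.441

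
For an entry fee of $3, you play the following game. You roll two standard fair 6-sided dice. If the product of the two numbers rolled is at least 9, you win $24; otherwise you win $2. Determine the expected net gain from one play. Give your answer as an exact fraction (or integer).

101/9 dollars

E[payout] = (4/9)·2 + (5/9)·24 = 128/9
Expected profit = 128/9 − 3 = 101/9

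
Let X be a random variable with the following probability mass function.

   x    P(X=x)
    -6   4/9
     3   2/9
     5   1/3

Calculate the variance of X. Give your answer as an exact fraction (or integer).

236/9

E[X] = (4/9)·(-6) + (2/9)·3 + (1/3)·5 = -1/3
E[X²] = (4/9)·36 + (2/9)·9 + (1/3)·25 = 79/3
Var(X) = 79/3 − (-1/3)² = 236/9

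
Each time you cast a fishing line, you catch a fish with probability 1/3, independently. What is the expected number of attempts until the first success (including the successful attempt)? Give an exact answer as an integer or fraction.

For a geometric distribution, E[trials] = 1/p = 1/(1/3) = 3.

3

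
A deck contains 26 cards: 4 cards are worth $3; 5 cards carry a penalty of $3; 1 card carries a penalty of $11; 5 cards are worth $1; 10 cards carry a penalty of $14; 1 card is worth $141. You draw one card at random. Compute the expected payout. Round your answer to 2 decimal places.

E[payout] = (4/26)·3 + (5/26)·(-3) + (1/26)·(-11) + (5/26)·1 + (10/26)·(-14) + (1/26)·141 = -4/13
≈ -$0.31

-$0.31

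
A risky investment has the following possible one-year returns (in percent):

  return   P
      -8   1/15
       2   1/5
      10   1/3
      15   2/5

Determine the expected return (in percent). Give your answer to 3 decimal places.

E[X] = (1/15)·(-8) + (1/5)·2 + (1/3)·10 + (2/5)·15
     = 46/5 ≈ 9.200

9.200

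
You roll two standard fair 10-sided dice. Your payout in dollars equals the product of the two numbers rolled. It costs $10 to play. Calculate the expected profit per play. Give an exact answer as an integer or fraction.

81/4 dollars

Distribution of the product of the two numbers rolled: 1 w.p. 1/100, 2 w.p. 1/50, 3 w.p. 1/50, 4 w.p. 3/100, 5 w.p. 1/50, 6 w.p. 1/25, …
E[payout] = (1/100)·1 + (1/50)·2 + (1/50)·3 + (3/100)·4 + (1/50)·5 + (1/25)·6 + (1/50)·7 + (1/25)·8 + (3/100)·9 + (1/25)·10 + (1/25)·12 + (1/50)·14 + (1/50)·15 + (3/100)·16 + (1/25)·18 + (1/25)·20 + (1/50)·21 + (1/25)·24 + (1/100)·25 + (1/50)·27 + (1/50)·28 + (1/25)·30 + (1/50)·32 + (1/50)·35 + (3/100)·36 + (1/25)·40 + (1/50)·42 + (1/50)·45 + (1/50)·48 + (1/100)·49 + (1/50)·50 + (1/50)·54 + (1/50)·56 + (1/50)·60 + (1/50)·63 + (1/100)·64 + (1/50)·70 + (1/50)·72 + (1/50)·80 + (1/100)·81 + (1/50)·90 + (1/100)·100 = 121/4
Expected profit = 121/4 − 10 = 81/4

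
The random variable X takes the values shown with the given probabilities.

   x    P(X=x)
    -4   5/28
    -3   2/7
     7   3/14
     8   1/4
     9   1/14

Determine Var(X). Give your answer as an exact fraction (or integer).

E[X] = (5/28)·(-4) + (2/7)·(-3) + (3/14)·7 + (1/4)·8 + (1/14)·9 = 18/7
E[X²] = (5/28)·16 + (2/7)·9 + (3/14)·49 + (1/4)·64 + (1/14)·81 = 264/7
Var(X) = 264/7 − (18/7)² = 1524/49

1524/49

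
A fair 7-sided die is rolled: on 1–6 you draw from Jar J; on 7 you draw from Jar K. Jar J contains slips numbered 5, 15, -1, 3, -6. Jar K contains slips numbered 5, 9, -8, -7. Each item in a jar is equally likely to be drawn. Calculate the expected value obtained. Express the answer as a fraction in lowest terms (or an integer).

E[X | Jar J] = (5 + 15 − 1 + 3 − 6)/5 = 16/5
E[X | Jar K] = (5 + 9 − 8 − 7)/4 = -1/4
E[X] = (6/7)·16/5 + (1/7)·(-1/4) = 379/140

379/140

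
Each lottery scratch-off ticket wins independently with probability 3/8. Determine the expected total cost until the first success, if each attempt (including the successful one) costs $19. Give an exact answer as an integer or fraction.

152/3 dollars

E[#attempts] = 1/p = 8/3; E[cost] = 19·8/3 = 152/3.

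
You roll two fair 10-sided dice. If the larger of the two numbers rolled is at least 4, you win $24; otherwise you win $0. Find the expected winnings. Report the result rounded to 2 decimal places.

$21.84

E[payout] = (9/100)·0 + (91/100)·24 = 546/25
≈ $21.84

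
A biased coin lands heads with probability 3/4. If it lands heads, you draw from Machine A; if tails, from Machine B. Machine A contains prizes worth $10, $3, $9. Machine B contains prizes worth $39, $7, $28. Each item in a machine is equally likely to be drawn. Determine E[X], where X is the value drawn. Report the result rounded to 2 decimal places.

E[X | Machine A] = (10 + 3 + 9)/3 = 22/3
E[X | Machine B] = (39 + 7 + 28)/3 = 74/3
E[X] = (3/4)·22/3 + (1/4)·74/3 = 35/3 ≈ 11.67

$11.67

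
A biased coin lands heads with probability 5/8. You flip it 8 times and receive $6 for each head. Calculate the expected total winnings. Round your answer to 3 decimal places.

$30.000

E[#heads] = 8·5/8 = 5 (linearity over flips).
E[winnings] = 6·5 = 30.
≈ 30.000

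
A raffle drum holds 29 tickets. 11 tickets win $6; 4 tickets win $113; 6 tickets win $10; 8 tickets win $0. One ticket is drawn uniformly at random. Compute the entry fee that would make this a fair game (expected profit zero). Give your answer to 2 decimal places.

$19.93

E[payout] = (11/29)·6 + (4/29)·113 + (6/29)·10 + (8/29)·0 = 578/29
Fair fee = E[payout] = 578/29 ≈ $19.93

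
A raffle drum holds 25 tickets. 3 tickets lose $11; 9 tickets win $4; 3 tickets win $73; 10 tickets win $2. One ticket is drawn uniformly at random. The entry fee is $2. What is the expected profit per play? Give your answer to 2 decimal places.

E[payout] = (3/25)·(-11) + (9/25)·4 + (3/25)·73 + (10/25)·2 = 242/25
Expected profit = 242/25 − 2 = 192/25 ≈ $7.68

$7.68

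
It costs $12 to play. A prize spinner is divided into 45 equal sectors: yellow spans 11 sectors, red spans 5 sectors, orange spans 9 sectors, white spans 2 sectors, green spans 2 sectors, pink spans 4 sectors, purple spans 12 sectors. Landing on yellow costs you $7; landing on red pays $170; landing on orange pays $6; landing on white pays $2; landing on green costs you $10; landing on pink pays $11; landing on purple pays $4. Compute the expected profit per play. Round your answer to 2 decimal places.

E[payout] = (11/45)·(-7) + (5/45)·170 + (9/45)·6 + (2/45)·2 + (2/45)·(-10) + (4/45)·11 + (12/45)·4 = 301/15
Expected profit = 301/15 − 12 = 121/15 ≈ $8.07

$8.07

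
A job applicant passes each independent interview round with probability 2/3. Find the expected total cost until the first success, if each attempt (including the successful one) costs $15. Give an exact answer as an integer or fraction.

45/2 dollars

E[#attempts] = 1/p = 3/2; E[cost] = 15·3/2 = 45/2.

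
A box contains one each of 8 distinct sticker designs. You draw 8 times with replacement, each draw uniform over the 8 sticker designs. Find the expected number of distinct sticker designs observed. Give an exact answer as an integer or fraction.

Let Xⱼ=1 if type j appears at least once. P(Xⱼ=1) = 1 − ((8−1)/8)^8 = 11012415/16777216.
E[#distinct] = 8·11012415/16777216 = 11012415/2097152.

11012415/2097152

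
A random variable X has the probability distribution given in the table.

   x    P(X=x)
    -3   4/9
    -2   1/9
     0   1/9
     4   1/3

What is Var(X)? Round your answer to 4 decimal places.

9.7284

E[X] = (4/9)·(-3) + (1/9)·(-2) + (1/9)·0 + (1/3)·4 = -2/9
E[X²] = (4/9)·9 + (1/9)·4 + (1/9)·0 + (1/3)·16 = 88/9
Var(X) = 88/9 − (-2/9)² = 788/81 ≈ 9.7284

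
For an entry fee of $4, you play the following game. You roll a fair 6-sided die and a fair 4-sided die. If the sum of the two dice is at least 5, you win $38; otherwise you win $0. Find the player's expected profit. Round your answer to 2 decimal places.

$24.50

E[payout] = (1/4)·0 + (3/4)·38 = 57/2
Expected profit = 57/2 − 4 = 49/2 ≈ $24.50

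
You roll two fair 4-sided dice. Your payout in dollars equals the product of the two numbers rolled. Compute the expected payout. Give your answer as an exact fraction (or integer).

Distribution of the product of the two numbers rolled: 1 w.p. 1/16, 2 w.p. 1/8, 3 w.p. 1/8, 4 w.p. 3/16, 6 w.p. 1/8, 8 w.p. 1/8, …
E[payout] = (1/16)·1 + (1/8)·2 + (1/8)·3 + (3/16)·4 + (1/8)·6 + (1/8)·8 + (1/16)·9 + (1/8)·12 + (1/16)·16 = 25/4

25/4 dollars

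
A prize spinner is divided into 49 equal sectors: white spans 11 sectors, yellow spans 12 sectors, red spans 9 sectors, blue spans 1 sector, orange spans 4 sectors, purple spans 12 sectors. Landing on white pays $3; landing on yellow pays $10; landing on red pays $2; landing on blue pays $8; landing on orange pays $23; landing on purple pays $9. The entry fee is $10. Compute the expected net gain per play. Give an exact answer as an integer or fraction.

E[payout] = (11/49)·3 + (12/49)·10 + (9/49)·2 + (1/49)·8 + (4/49)·23 + (12/49)·9 = 379/49
Expected profit = 379/49 − 10 = -111/49

-111/49 dollars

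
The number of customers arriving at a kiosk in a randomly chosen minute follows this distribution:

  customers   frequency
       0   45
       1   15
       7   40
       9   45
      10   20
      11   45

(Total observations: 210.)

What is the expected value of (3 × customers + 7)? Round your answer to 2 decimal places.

Total = 210, so P(customers=0) = 45/210, etc.
E[3x+7] = (3/14)·7 + (1/14)·10 + (4/21)·28 + (3/14)·34 + (2/21)·37 + (3/14)·40
     = 377/14 ≈ 26.93

26.93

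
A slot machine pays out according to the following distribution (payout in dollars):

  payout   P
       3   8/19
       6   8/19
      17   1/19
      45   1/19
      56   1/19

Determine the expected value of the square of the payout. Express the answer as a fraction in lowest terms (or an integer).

E[X²] = (8/19)·9 + (8/19)·36 + (1/19)·289 + (1/19)·2025 + (1/19)·3136
     = 5810/19

5810/19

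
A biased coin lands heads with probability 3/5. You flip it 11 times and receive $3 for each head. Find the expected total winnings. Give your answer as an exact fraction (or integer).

99/5 dollars

E[#heads] = 11·3/5 = 33/5 (linearity over flips).
E[winnings] = 3·33/5 = 99/5.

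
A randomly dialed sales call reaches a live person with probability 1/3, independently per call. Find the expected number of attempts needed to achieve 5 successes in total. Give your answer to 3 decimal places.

By linearity (sum of 5 independent geometric waits), E[trials] = 5/p = 5/(1/3) = 15.
≈ 15.000

15.000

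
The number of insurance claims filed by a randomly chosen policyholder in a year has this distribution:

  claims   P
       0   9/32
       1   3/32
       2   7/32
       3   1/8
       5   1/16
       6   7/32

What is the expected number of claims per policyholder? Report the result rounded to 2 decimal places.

E[X] = (9/32)·0 + (3/32)·1 + (7/32)·2 + (1/8)·3 + (1/16)·5 + (7/32)·6
     = 81/32 ≈ 2.53

2.53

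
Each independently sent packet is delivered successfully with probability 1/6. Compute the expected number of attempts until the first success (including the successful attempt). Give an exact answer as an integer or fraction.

6

For a geometric distribution, E[trials] = 1/p = 1/(1/6) = 6.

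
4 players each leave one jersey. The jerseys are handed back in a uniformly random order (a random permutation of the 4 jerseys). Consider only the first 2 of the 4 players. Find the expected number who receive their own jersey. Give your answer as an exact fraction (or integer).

1/2

Let Xᵢ = 1 if person i gets their own jersey. For each i, P(Xᵢ=1) = 1/4.
By linearity of expectation, E[X₁+…+X_2] = 2·(1/4) = 1/2.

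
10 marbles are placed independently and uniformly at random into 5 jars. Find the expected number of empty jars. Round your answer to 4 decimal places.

Let Xⱼ=1 if jar j is empty. P(Xⱼ=1) = ((5-1)/5)^10 = 1048576/9765625.
By linearity, E[#empty] = 5·1048576/9765625 = 1048576/1953125.
≈ 0.5369

0.5369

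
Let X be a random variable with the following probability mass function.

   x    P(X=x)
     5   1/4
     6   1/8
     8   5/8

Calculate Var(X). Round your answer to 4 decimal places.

E[X] = (1/4)·5 + (1/8)·6 + (5/8)·8 = 7
E[X²] = (1/4)·25 + (1/8)·36 + (5/8)·64 = 203/4
Var(X) = 203/4 − (7)² = 7/4 ≈ 1.7500

1.7500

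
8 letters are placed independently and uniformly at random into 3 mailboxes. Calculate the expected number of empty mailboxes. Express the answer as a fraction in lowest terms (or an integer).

Let Xⱼ=1 if mailbox j is empty. P(Xⱼ=1) = ((3-1)/3)^8 = 256/6561.
By linearity, E[#empty] = 3·256/6561 = 256/2187.

256/2187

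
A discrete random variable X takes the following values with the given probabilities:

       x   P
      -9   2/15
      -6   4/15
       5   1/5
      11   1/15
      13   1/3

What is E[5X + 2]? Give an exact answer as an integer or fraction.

55/3

E[5x+2] = (2/15)·(-43) + (4/15)·(-28) + (1/5)·27 + (1/15)·57 + (1/3)·67
     = 55/3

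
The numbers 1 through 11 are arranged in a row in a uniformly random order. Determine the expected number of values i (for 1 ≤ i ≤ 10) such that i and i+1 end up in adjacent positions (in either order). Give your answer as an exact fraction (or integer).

20/11

For each i ∈ {1,…,10}, let Xᵢ = 1 if i and i+1 are adjacent. P(Xᵢ=1) = 2·(11−1)!/11! = 2/11.
By linearity, E[ΣXᵢ] = (10)·(2/11) = 20/11.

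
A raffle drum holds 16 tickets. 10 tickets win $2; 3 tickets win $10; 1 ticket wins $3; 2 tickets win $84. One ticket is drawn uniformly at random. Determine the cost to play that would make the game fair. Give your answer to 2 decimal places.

$13.81

E[payout] = (10/16)·2 + (3/16)·10 + (1/16)·3 + (2/16)·84 = 221/16
Fair fee = E[payout] = 221/16 ≈ $13.81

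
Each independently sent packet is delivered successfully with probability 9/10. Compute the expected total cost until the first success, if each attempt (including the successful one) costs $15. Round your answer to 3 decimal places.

$16.667

E[#attempts] = 1/p = 10/9; E[cost] = 15·10/9 = 50/3.
≈ 16.667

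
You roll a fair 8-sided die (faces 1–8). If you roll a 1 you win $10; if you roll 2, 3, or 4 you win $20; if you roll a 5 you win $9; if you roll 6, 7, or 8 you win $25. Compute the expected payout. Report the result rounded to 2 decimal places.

E[payout] = (1/8)·9 + (1/8)·10 + (3/8)·20 + (3/8)·25 = 77/4
≈ $19.25

$19.25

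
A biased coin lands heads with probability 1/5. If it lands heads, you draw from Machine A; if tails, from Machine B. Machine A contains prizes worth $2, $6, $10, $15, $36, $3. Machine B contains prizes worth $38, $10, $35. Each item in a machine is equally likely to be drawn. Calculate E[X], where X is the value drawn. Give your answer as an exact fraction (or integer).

E[X | Machine A] = (2 + 6 + 10 + 15 + 36 + 3)/6 = 12
E[X | Machine B] = (38 + 10 + 35)/3 = 83/3
E[X] = (1/5)·12 + (4/5)·83/3 = 368/15

368/15 dollars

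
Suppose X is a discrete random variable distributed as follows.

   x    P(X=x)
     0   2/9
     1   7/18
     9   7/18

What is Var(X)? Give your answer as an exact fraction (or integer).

E[X] = (2/9)·0 + (7/18)·1 + (7/18)·9 = 35/9
E[X²] = (2/9)·0 + (7/18)·1 + (7/18)·81 = 287/9
Var(X) = 287/9 − (35/9)² = 1358/81

1358/81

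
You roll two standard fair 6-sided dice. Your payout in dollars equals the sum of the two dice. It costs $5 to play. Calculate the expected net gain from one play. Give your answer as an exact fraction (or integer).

Distribution of the sum of the two dice: 2 w.p. 1/36, 3 w.p. 1/18, 4 w.p. 1/12, 5 w.p. 1/9, 6 w.p. 5/36, 7 w.p. 1/6, …
E[payout] = (1/36)·2 + (1/18)·3 + (1/12)·4 + (1/9)·5 + (5/36)·6 + (1/6)·7 + (5/36)·8 + (1/9)·9 + (1/12)·10 + (1/18)·11 + (1/36)·12 = 7
Expected profit = 7 − 5 = 2

$2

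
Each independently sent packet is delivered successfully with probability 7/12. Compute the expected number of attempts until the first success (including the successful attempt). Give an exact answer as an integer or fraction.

For a geometric distribution, E[trials] = 1/p = 1/(7/12) = 12/7.

12/7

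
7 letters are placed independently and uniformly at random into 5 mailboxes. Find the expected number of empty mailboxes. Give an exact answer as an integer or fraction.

Let Xⱼ=1 if mailbox j is empty. P(Xⱼ=1) = ((5-1)/5)^7 = 16384/78125.
By linearity, E[#empty] = 5·16384/78125 = 16384/15625.

16384/15625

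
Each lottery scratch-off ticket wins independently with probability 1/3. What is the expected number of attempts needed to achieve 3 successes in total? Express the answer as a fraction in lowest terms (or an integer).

By linearity (sum of 3 independent geometric waits), E[trials] = 3/p = 3/(1/3) = 9.

9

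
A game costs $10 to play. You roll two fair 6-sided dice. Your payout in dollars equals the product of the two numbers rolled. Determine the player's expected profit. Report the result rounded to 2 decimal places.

Distribution of the product of the two numbers rolled: 1 w.p. 1/36, 2 w.p. 1/18, 3 w.p. 1/18, 4 w.p. 1/12, 5 w.p. 1/18, 6 w.p. 1/9, …
E[payout] = (1/36)·1 + (1/18)·2 + (1/18)·3 + (1/12)·4 + (1/18)·5 + (1/9)·6 + (1/18)·8 + (1/36)·9 + (1/18)·10 + (1/9)·12 + (1/18)·15 + (1/36)·16 + (1/18)·18 + (1/18)·20 + (1/18)·24 + (1/36)·25 + (1/18)·30 + (1/36)·36 = 49/4
Expected profit = 49/4 − 10 = 9/4 ≈ $2.25

$2.25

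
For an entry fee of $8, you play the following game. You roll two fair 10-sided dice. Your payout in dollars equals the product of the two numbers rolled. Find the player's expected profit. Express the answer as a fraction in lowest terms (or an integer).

89/4 dollars

Distribution of the product of the two numbers rolled: 1 w.p. 1/100, 2 w.p. 1/50, 3 w.p. 1/50, 4 w.p. 3/100, 5 w.p. 1/50, 6 w.p. 1/25, …
E[payout] = (1/100)·1 + (1/50)·2 + (1/50)·3 + (3/100)·4 + (1/50)·5 + (1/25)·6 + (1/50)·7 + (1/25)·8 + (3/100)·9 + (1/25)·10 + (1/25)·12 + (1/50)·14 + (1/50)·15 + (3/100)·16 + (1/25)·18 + (1/25)·20 + (1/50)·21 + (1/25)·24 + (1/100)·25 + (1/50)·27 + (1/50)·28 + (1/25)·30 + (1/50)·32 + (1/50)·35 + (3/100)·36 + (1/25)·40 + (1/50)·42 + (1/50)·45 + (1/50)·48 + (1/100)·49 + (1/50)·50 + (1/50)·54 + (1/50)·56 + (1/50)·60 + (1/50)·63 + (1/100)·64 + (1/50)·70 + (1/50)·72 + (1/50)·80 + (1/100)·81 + (1/50)·90 + (1/100)·100 = 121/4
Expected profit = 121/4 − 8 = 89/4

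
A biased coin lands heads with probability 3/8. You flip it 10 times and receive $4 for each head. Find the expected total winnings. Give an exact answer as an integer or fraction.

E[#heads] = 10·3/8 = 15/4 (linearity over flips).
E[winnings] = 4·15/4 = 15.

$15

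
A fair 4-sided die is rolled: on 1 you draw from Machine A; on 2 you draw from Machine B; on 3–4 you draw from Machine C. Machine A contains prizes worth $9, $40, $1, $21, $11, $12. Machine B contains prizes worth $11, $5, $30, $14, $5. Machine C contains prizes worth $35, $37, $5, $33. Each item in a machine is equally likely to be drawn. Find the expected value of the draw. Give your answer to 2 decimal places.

$20.92

E[X | Machine A] = (9 + 40 + 1 + 21 + 11 + 12)/6 = 47/3
E[X | Machine B] = (11 + 5 + 30 + 14 + 5)/5 = 13
E[X | Machine C] = (35 + 37 + 5 + 33)/4 = 55/2
E[X] = (1/4)·47/3 + (1/4)·13 + (1/2)·55/2 = 251/12 ≈ 20.92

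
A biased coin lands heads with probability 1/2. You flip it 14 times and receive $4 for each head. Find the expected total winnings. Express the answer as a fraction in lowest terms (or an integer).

E[#heads] = 14·1/2 = 7 (linearity over flips).
E[winnings] = 4·7 = 28.

$28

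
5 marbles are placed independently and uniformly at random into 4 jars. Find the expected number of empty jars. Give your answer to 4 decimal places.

0.9492

Let Xⱼ=1 if jar j is empty. P(Xⱼ=1) = ((4-1)/4)^5 = 243/1024.
By linearity, E[#empty] = 4·243/1024 = 243/256.
≈ 0.9492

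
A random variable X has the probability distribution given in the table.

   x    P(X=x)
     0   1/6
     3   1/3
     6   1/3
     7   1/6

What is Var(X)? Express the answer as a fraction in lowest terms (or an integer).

209/36

E[X] = (1/6)·0 + (1/3)·3 + (1/3)·6 + (1/6)·7 = 25/6
E[X²] = (1/6)·0 + (1/3)·9 + (1/3)·36 + (1/6)·49 = 139/6
Var(X) = 139/6 − (25/6)² = 209/36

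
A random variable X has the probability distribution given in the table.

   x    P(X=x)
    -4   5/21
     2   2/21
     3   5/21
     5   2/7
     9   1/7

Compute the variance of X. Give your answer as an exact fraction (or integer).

1130/63

E[X] = (5/21)·(-4) + (2/21)·2 + (5/21)·3 + (2/7)·5 + (1/7)·9 = 8/3
E[X²] = (5/21)·16 + (2/21)·4 + (5/21)·9 + (2/7)·25 + (1/7)·81 = 526/21
Var(X) = 526/21 − (8/3)² = 1130/63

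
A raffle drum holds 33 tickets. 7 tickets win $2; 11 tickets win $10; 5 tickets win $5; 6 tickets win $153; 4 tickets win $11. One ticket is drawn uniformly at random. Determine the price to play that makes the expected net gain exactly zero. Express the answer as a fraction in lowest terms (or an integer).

101/3 dollars

E[payout] = (7/33)·2 + (11/33)·10 + (5/33)·5 + (6/33)·153 + (4/33)·11 = 101/3
Fair fee = E[payout] = 101/3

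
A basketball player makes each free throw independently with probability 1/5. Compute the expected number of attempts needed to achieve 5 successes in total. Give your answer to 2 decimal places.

By linearity (sum of 5 independent geometric waits), E[trials] = 5/p = 5/(1/5) = 25.
≈ 25.00

25.00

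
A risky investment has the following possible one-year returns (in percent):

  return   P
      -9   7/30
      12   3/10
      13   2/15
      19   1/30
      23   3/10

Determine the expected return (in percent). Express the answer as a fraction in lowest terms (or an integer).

323/30

E[X] = (7/30)·(-9) + (3/10)·12 + (2/15)·13 + (1/30)·19 + (3/10)·23
     = 323/30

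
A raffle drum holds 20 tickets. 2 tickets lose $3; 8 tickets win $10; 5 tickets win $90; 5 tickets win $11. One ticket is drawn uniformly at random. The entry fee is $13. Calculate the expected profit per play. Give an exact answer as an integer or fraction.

E[payout] = (2/20)·(-3) + (8/20)·10 + (5/20)·90 + (5/20)·11 = 579/20
Expected profit = 579/20 − 13 = 319/20

319/20 dollars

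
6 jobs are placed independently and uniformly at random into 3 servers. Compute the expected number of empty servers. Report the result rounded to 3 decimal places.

0.263

Let Xⱼ=1 if server j is empty. P(Xⱼ=1) = ((3-1)/3)^6 = 64/729.
By linearity, E[#empty] = 3·64/729 = 64/243.
≈ 0.263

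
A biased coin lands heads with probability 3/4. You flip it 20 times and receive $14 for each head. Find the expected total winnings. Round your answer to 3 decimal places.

E[#heads] = 20·3/4 = 15 (linearity over flips).
E[winnings] = 14·15 = 210.
≈ 210.000

$210.000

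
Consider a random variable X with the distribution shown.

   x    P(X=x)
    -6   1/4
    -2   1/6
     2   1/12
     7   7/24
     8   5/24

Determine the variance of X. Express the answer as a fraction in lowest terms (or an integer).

E[X] = (1/4)·(-6) + (1/6)·(-2) + (1/12)·2 + (7/24)·7 + (5/24)·8 = 49/24
E[X²] = (1/4)·36 + (1/6)·4 + (1/12)·4 + (7/24)·49 + (5/24)·64 = 301/8
Var(X) = 301/8 − (49/24)² = 19271/576

19271/576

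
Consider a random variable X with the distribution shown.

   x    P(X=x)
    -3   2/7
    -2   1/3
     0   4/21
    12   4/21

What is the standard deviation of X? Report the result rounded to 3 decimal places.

5.546

E[X] = 16/21, E[X²] = 94/3
Var(X) = E[X²] − (E[X])² = 94/3 − 256/441 = 13562/441
SD(X) = √(13562/441) ≈ 5.546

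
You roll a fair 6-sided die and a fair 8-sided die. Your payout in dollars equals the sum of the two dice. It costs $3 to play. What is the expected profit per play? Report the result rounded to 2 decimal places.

Distribution of the sum of the two dice: 2 w.p. 1/48, 3 w.p. 1/24, 4 w.p. 1/16, 5 w.p. 1/12, 6 w.p. 5/48, 7 w.p. 1/8, …
E[payout] = (1/48)·2 + (1/24)·3 + (1/16)·4 + (1/12)·5 + (5/48)·6 + (1/8)·7 + (1/8)·8 + (1/8)·9 + (5/48)·10 + (1/12)·11 + (1/16)·12 + (1/24)·13 + (1/48)·14 = 8
Expected profit = 8 − 3 = 5 ≈ $5.00

$5.00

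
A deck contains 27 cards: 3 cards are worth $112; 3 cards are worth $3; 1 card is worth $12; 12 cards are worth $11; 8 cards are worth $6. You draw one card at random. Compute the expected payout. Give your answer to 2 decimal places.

E[payout] = (3/27)·112 + (3/27)·3 + (1/27)·12 + (12/27)·11 + (8/27)·6 = 179/9
≈ $19.89

$19.89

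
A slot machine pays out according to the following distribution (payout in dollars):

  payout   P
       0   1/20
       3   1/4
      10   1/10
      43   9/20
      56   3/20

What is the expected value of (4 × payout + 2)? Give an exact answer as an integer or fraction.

120

E[4x+2] = (1/20)·2 + (1/4)·14 + (1/10)·42 + (9/20)·174 + (3/20)·226
     = 120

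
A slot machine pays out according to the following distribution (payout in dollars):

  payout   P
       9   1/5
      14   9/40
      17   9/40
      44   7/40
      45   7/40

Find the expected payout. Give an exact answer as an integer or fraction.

E[X] = (1/5)·9 + (9/40)·14 + (9/40)·17 + (7/40)·44 + (7/40)·45
     = 487/20

487/20 dollars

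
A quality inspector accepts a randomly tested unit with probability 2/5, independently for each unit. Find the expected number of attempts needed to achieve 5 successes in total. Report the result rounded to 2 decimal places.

12.50

By linearity (sum of 5 independent geometric waits), E[trials] = 5/p = 5/(2/5) = 25/2.
≈ 12.50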